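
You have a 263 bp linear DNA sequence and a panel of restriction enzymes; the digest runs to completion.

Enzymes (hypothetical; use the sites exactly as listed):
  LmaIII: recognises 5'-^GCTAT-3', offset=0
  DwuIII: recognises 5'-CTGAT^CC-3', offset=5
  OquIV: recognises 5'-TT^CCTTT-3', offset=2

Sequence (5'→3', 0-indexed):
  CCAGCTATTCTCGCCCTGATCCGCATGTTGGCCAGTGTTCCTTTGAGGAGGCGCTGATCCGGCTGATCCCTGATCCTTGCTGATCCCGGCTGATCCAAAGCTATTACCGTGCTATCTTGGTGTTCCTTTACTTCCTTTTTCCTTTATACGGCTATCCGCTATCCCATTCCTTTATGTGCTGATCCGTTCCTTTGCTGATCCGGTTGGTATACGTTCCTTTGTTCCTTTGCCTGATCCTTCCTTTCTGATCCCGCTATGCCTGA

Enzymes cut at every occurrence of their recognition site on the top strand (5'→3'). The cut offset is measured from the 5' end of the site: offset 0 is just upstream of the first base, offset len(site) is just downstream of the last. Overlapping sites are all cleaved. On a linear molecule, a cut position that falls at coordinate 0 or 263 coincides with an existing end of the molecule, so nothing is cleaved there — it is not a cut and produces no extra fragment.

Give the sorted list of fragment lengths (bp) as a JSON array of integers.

[3,3,4,5,5,7,7,7,8,9,9,10,10,10,10,11,11,11,11,12,14,15,16,17,19,19]

Site scan:
  LmaIII GCTAT/0: at [3, 99, 110, 150, 157, 252] ⇒ [3, 99, 110, 150, 157, 252]
  DwuIII CTGATCC/5: at [15, 53, 62, 69, 79, 89, 178, 194, 230, 244] ⇒ [20, 58, 67, 74, 84, 94, 183, 199, 235, 249]
  OquIV TTCCTTT/2: at [37, 122, 131, 138, 166, 186, 213, 221, 237] ⇒ [39, 124, 133, 140, 168, 188, 215, 223, 239]

All cut coordinates (distinct, sorted): [3, 20, 39, 58, 67, 74, 84, 94, 99, 110, 124, 133, 140, 150, 157, 168, 183, 188, 199, 215, 223, 235, 239, 249, 252]

Fragment lengths:
  [0,3): 3 bp
  [3,20): 17 bp
  [20,39): 19 bp
  [39,58): 19 bp
  [58,67): 9 bp
  [67,74): 7 bp
  [74,84): 10 bp
  [84,94): 10 bp
  [94,99): 5 bp
  [99,110): 11 bp
  [110,124): 14 bp
  [124,133): 9 bp
  [133,140): 7 bp
  [140,150): 10 bp
  [150,157): 7 bp
  [157,168): 11 bp
  [168,183): 15 bp
  [183,188): 5 bp
  [188,199): 11 bp
  [199,215): 16 bp
  [215,223): 8 bp
  [223,235): 12 bp
  [235,239): 4 bp
  [239,249): 10 bp
  [249,252): 3 bp
  [252,263): 11 bp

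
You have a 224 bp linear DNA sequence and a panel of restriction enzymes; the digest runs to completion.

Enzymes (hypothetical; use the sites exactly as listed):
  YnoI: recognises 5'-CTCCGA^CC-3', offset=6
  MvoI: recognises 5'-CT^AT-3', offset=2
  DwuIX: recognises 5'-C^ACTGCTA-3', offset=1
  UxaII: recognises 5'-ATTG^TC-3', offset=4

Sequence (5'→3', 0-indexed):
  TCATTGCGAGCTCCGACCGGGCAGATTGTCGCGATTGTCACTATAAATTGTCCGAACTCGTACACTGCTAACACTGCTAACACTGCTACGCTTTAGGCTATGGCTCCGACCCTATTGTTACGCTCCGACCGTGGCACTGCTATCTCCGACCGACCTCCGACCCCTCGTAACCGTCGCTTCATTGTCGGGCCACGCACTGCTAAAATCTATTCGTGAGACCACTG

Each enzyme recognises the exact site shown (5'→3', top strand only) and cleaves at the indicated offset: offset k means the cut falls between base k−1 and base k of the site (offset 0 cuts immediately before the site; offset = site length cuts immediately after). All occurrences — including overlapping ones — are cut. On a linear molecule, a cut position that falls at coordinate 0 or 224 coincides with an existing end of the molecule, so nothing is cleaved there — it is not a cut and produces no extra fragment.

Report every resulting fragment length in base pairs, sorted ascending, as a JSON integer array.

Scan for sites:
  YnoI (CTCCGACC, off=6): starts [10, 103, 122, 143, 154] → cuts [16, 109, 128, 149, 160]
  MvoI (CTAT, off=2): starts [40, 97, 111, 139, 206] → cuts [42, 99, 113, 141, 208]
  DwuIX (CACTGCTA, off=1): starts [62, 71, 80, 134, 194] → cuts [63, 72, 81, 135, 195]
  UxaII (ATTGTC, off=4): starts [24, 33, 46, 180] → cuts [28, 37, 50, 184]

Pooled cuts: [16, 28, 37, 42, 50, 63, 72, 81, 99, 109, 113, 128, 135, 141, 149, 160, 184, 195, 208]

Fragment lengths:
  [0,16): 16 bp
  [16,28): 12 bp
  [28,37): 9 bp
  [37,42): 5 bp
  [42,50): 8 bp
  [50,63): 13 bp
  [63,72): 9 bp
  [72,81): 9 bp
  [81,99): 18 bp
  [99,109): 10 bp
  [109,113): 4 bp
  [113,128): 15 bp
  [128,135): 7 bp
  [135,141): 6 bp
  [141,149): 8 bp
  [149,160): 11 bp
  [160,184): 24 bp
  [184,195): 11 bp
  [195,208): 13 bp
  [208,224): 16 bp

[4,5,6,7,8,8,9,9,9,10,11,11,12,13,13,15,16,16,18,24]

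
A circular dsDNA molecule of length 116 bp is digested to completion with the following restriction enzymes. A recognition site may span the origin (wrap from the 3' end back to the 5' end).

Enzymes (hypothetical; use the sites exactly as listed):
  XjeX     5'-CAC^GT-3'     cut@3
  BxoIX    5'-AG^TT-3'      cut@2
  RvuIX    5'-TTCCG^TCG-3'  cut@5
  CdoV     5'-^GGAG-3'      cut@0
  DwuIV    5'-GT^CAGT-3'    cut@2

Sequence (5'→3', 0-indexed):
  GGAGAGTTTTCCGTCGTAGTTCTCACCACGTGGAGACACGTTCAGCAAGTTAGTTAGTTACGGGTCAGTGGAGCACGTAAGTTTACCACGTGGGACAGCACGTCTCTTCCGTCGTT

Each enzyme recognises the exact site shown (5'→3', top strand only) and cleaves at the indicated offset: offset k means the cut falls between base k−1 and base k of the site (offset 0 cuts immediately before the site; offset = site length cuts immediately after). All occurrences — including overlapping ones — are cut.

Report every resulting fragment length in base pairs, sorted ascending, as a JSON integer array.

Per-enzyme occurrences:
  XjeX (CACGT, off=3): starts [26, 36, 73, 86, 98] → cuts [29, 39, 76, 89, 101]
  BxoIX (AGTT, off=2): starts [4, 17, 47, 51, 55, 79] → cuts [6, 19, 49, 53, 57, 81]
  RvuIX (TTCCGTCG, off=5): starts [8, 106] → cuts [13, 111]
  CdoV (GGAG, off=0): starts [0, 31, 69] → cuts [0, 31, 69]
  DwuIV (GTCAGT, off=2): starts [63] → cuts [65]

Pooled cuts: [0, 6, 13, 19, 29, 31, 39, 49, 53, 57, 65, 69, 76, 81, 89, 101, 111]

Fragment lengths:
  0→6: 6 bp
  6→13: 7 bp
  13→19: 6 bp
  19→29: 10 bp
  29→31: 2 bp
  31→39: 8 bp
  39→49: 10 bp
  49→53: 4 bp
  53→57: 4 bp
  57→65: 8 bp
  65→69: 4 bp
  69→76: 7 bp
  76→81: 5 bp
  81→89: 8 bp
  89→101: 12 bp
  101→111: 10 bp
  111→0 (wrap): 116-111+0 = 5 bp

[2,4,4,4,5,5,6,6,7,7,8,8,8,10,10,10,12]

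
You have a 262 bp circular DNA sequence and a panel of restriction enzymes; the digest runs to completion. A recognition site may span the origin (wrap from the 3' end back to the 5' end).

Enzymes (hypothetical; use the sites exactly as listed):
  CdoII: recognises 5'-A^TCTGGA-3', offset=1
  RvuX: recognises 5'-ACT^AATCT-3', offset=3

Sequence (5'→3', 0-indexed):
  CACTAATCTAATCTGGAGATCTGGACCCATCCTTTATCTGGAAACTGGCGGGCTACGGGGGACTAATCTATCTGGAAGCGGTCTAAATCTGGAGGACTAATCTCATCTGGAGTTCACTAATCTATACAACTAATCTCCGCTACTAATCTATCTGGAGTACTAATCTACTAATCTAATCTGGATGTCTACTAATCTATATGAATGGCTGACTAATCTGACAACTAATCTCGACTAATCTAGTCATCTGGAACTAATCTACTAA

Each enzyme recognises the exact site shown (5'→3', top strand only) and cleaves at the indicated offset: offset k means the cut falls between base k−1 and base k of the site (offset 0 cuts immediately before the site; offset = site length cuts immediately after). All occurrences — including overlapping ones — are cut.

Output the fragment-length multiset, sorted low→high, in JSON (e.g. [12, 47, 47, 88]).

[6,6,7,7,7,8,8,9,10,10,11,11,12,13,13,13,14,14,17,17,21,28]

Site scan:
  CdoII ATCTGGA/1: at [10, 18, 35, 69, 86, 104, 149, 175, 242] ⇒ [11, 19, 36, 70, 87, 105, 150, 176, 243]
  RvuX ACTAATCT/3: at [1, 61, 95, 115, 128, 141, 158, 166, 187, 208, 220, 230, 249] ⇒ [4, 64, 98, 118, 131, 144, 161, 169, 190, 211, 223, 233, 252]

All cut coordinates (distinct, sorted): [4, 11, 19, 36, 64, 70, 87, 98, 105, 118, 131, 144, 150, 161, 169, 176, 190, 211, 223, 233, 243, 252]

Fragment lengths:
  4→11: 7 bp
  11→19: 8 bp
  19→36: 17 bp
  36→64: 28 bp
  64→70: 6 bp
  70→87: 17 bp
  87→98: 11 bp
  98→105: 7 bp
  105→118: 13 bp
  118→131: 13 bp
  131→144: 13 bp
  144→150: 6 bp
  150→161: 11 bp
  161→169: 8 bp
  169→176: 7 bp
  176→190: 14 bp
  190→211: 21 bp
  211→223: 12 bp
  223→233: 10 bp
  233→243: 10 bp
  243→252: 9 bp
  252→4 (wrap): 262-252+4 = 14 bp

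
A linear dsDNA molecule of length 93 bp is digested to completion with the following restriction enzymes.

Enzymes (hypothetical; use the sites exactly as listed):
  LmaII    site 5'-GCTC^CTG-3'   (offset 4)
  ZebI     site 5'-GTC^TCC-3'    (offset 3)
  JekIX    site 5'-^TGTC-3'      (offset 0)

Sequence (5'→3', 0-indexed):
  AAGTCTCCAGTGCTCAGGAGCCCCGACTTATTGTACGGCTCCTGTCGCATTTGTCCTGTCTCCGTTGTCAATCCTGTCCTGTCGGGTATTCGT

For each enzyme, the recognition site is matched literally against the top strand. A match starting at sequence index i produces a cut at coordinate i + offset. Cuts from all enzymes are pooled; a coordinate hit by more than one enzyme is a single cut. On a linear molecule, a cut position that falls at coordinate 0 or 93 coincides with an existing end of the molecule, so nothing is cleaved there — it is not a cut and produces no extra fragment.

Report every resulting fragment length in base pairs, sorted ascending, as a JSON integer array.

Per-enzyme occurrences:
  LmaII GCTCCTG/4: at [37] ⇒ [41]
  ZebI GTCTCC/3: at [2, 57] ⇒ [5, 60]
  JekIX TGTC/0: at [42, 51, 56, 65, 74, 79] ⇒ [42, 51, 56, 65, 74, 79]

Pooled cuts: [5, 41, 42, 51, 56, 60, 65, 74, 79]

Fragment lengths:
  [0,5): 5 bp
  [5,41): 36 bp
  [41,42): 1 bp
  [42,51): 9 bp
  [51,56): 5 bp
  [56,60): 4 bp
  [60,65): 5 bp
  [65,74): 9 bp
  [74,79): 5 bp
  [79,93): 14 bp

[1,4,5,5,5,5,9,9,14,36]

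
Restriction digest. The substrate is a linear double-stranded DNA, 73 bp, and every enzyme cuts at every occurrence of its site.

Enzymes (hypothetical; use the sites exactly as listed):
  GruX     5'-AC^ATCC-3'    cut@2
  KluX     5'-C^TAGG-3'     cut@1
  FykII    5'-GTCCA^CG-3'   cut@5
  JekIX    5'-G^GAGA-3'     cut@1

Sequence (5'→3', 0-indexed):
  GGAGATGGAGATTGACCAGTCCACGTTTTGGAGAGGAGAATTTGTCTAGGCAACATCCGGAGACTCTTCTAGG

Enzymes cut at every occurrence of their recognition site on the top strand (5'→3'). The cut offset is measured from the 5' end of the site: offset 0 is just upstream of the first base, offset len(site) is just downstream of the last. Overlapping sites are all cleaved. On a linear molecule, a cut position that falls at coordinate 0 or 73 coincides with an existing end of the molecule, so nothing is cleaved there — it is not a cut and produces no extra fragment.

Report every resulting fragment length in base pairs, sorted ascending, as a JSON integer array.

[1,4,5,5,6,7,8,10,11,16]

Scan for sites:
  GruX ACATCC/2: at [52] ⇒ [54]
  KluX CTAGG/1: at [45, 68] ⇒ [46, 69]
  FykII GTCCACG/5: at [18] ⇒ [23]
  JekIX GGAGA/1: at [0, 6, 29, 34, 58] ⇒ [1, 7, 30, 35, 59]

All cut coordinates (distinct, sorted): [1, 7, 23, 30, 35, 46, 54, 59, 69]

Fragment lengths:
  [0,1): 1 bp
  [1,7): 6 bp
  [7,23): 16 bp
  [23,30): 7 bp
  [30,35): 5 bp
  [35,46): 11 bp
  [46,54): 8 bp
  [54,59): 5 bp
  [59,69): 10 bp
  [69,73): 4 bp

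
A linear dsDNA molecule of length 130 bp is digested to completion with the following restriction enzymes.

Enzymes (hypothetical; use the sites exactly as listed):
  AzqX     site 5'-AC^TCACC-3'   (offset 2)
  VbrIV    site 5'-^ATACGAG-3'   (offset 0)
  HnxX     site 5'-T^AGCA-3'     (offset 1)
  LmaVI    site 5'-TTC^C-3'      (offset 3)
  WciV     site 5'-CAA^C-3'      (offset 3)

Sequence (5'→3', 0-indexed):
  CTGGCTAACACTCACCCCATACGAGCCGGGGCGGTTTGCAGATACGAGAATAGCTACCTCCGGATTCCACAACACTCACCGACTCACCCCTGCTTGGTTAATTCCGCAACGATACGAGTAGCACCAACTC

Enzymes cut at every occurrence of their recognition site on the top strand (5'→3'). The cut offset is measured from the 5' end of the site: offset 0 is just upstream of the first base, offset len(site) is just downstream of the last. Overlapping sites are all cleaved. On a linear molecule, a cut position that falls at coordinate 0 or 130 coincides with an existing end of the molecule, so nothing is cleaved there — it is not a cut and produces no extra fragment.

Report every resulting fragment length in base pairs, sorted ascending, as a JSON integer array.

[2,3,3,5,5,7,8,8,8,11,21,23,26]

Per-enzyme occurrences:
  AzqX ACTCACC/2: at [9, 73, 81] ⇒ [11, 75, 83]
  VbrIV ATACGAG/0: at [18, 41, 111] ⇒ [18, 41, 111]
  HnxX TAGCA/1: at [118] ⇒ [119]
  LmaVI TTCC/3: at [64, 101] ⇒ [67, 104]
  WciV CAAC/3: at [69, 106, 124] ⇒ [72, 109, 127]

Pooled cuts: [11, 18, 41, 67, 72, 75, 83, 104, 109, 111, 119, 127]

Fragments:
  [0,11): 11 bp
  [11,18): 7 bp
  [18,41): 23 bp
  [41,67): 26 bp
  [67,72): 5 bp
  [72,75): 3 bp
  [75,83): 8 bp
  [83,104): 21 bp
  [104,109): 5 bp
  [109,111): 2 bp
  [111,119): 8 bp
  [119,127): 8 bp
  [127,130): 3 bp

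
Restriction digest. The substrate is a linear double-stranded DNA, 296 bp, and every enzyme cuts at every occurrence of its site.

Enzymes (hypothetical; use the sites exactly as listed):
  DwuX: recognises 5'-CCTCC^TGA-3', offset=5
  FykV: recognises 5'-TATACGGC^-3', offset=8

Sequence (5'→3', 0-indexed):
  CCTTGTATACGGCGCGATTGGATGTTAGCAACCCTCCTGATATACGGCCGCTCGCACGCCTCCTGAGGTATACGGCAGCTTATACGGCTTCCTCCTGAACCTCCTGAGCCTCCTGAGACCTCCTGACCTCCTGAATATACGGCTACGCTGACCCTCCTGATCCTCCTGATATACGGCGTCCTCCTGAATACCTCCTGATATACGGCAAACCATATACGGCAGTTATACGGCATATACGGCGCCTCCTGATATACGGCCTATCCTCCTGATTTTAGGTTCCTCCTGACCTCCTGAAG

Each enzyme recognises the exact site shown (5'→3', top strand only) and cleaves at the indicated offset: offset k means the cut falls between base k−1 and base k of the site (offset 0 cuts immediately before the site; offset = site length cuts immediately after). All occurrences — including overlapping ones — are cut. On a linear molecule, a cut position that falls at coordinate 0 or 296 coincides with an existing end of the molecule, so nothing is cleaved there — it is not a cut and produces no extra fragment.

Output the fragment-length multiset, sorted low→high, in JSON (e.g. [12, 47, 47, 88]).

[5,6,7,7,8,8,9,9,9,9,9,10,11,11,11,11,11,11,12,12,13,13,14,14,15,17,24]

Per-enzyme occurrences:
  DwuX CCTCCTGA/5: at [32, 58, 90, 99, 108, 118, 126, 152, 161, 179, 190, 241, 261, 278, 286] ⇒ [37, 63, 95, 104, 113, 123, 131, 157, 166, 184, 195, 246, 266, 283, 291]
  FykV TATACGGC/8: at [5, 40, 68, 80, 135, 169, 198, 212, 223, 232, 249] ⇒ [13, 48, 76, 88, 143, 177, 206, 220, 231, 240, 257]

All cut coordinates (distinct, sorted): [13, 37, 48, 63, 76, 88, 95, 104, 113, 123, 131, 143, 157, 166, 177, 184, 195, 206, 220, 231, 240, 246, 257, 266, 283, 291]

Fragment lengths:
  [0,13): 13 bp
  [13,37): 24 bp
  [37,48): 11 bp
  [48,63): 15 bp
  [63,76): 13 bp
  [76,88): 12 bp
  [88,95): 7 bp
  [95,104): 9 bp
  [104,113): 9 bp
  [113,123): 10 bp
  [123,131): 8 bp
  [131,143): 12 bp
  [143,157): 14 bp
  [157,166): 9 bp
  [166,177): 11 bp
  [177,184): 7 bp
  [184,195): 11 bp
  [195,206): 11 bp
  [206,220): 14 bp
  [220,231): 11 bp
  [231,240): 9 bp
  [240,246): 6 bp
  [246,257): 11 bp
  [257,266): 9 bp
  [266,283): 17 bp
  [283,291): 8 bp
  [291,296): 5 bp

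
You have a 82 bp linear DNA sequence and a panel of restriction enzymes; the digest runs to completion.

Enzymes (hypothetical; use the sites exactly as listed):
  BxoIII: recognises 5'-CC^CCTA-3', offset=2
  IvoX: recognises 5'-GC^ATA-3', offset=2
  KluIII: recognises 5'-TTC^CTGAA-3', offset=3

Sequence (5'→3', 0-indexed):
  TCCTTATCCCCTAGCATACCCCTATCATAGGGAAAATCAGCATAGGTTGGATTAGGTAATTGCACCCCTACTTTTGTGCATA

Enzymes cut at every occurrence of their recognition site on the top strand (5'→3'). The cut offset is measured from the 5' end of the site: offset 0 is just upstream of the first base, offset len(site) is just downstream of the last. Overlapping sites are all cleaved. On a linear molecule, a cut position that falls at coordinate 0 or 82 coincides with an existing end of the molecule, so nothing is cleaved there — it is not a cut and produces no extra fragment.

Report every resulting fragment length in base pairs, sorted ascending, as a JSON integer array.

Per-enzyme occurrences:
  BxoIII CCCCTA/2: at [7, 18, 64] ⇒ [9, 20, 66]
  IvoX GCATA/2: at [13, 39, 77] ⇒ [15, 41, 79]
  KluIII (TTCCTGAA, off=3): no sites

All cut coordinates (distinct, sorted): [9, 15, 20, 41, 66, 79]

Fragment lengths:
  [0,9): 9 bp
  [9,15): 6 bp
  [15,20): 5 bp
  [20,41): 21 bp
  [41,66): 25 bp
  [66,79): 13 bp
  [79,82): 3 bp

[3,5,6,9,13,21,25]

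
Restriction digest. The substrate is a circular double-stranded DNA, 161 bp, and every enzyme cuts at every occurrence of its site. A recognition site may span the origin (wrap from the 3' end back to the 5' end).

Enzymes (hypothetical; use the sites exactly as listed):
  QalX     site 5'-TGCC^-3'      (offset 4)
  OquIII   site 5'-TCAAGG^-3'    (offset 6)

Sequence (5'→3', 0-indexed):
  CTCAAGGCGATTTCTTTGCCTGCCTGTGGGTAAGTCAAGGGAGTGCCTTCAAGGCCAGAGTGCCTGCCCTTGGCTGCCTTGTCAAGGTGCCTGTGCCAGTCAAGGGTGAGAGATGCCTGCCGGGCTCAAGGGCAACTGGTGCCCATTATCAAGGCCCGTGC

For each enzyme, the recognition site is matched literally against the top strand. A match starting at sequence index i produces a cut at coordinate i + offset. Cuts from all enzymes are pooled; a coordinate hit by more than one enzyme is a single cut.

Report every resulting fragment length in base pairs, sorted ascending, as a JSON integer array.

[4,4,4,4,6,6,7,7,8,8,9,10,10,10,11,12,12,13,16]

Site scan:
  QalX (TGCC, off=4): starts [16, 20, 43, 60, 64, 74, 87, 93, 113, 117, 139, 158] → cuts [1, 20, 24, 47, 64, 68, 78, 91, 97, 117, 121, 143]
  OquIII (TCAAGG, off=6): starts [1, 34, 48, 81, 99, 125, 148] → cuts [7, 40, 54, 87, 105, 131, 154]

Pooled cuts: [1, 7, 20, 24, 40, 47, 54, 64, 68, 78, 87, 91, 97, 105, 117, 121, 131, 143, 154]

Fragment lengths:
  1→7: 6 bp
  7→20: 13 bp
  20→24: 4 bp
  24→40: 16 bp
  40→47: 7 bp
  47→54: 7 bp
  54→64: 10 bp
  64→68: 4 bp
  68→78: 10 bp
  78→87: 9 bp
  87→91: 4 bp
  91→97: 6 bp
  97→105: 8 bp
  105→117: 12 bp
  117→121: 4 bp
  121→131: 10 bp
  131→143: 12 bp
  143→154: 11 bp
  154→1 (wrap): 161-154+1 = 8 bp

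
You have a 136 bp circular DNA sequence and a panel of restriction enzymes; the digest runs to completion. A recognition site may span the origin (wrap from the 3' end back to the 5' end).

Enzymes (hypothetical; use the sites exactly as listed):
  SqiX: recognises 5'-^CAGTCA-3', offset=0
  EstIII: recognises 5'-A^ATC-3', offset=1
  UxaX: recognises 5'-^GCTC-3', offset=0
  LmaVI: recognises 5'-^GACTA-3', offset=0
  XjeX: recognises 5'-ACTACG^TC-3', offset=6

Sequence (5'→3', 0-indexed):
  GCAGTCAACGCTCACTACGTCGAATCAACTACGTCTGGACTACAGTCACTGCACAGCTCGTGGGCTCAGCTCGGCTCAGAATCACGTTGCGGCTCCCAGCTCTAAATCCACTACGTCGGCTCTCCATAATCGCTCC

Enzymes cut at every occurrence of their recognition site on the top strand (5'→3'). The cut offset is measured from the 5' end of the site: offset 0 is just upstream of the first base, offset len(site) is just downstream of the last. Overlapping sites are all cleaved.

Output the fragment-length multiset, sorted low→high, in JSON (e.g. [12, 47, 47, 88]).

Per-enzyme occurrences:
  SqiX (CAGTCA, off=0): starts [1, 42] → cuts [1, 42]
  EstIII (AATC, off=1): starts [22, 79, 104, 127] → cuts [23, 80, 105, 128]
  UxaX (GCTC, off=0): starts [9, 55, 63, 68, 73, 91, 98, 118, 131] → cuts [9, 55, 63, 68, 73, 91, 98, 118, 131]
  LmaVI (GACTA, off=0): starts [37] → cuts [37]
  XjeX (ACTACGTC, off=6): starts [13, 27, 109] → cuts [19, 33, 115]

Pooled cuts: [1, 9, 19, 23, 33, 37, 42, 55, 63, 68, 73, 80, 91, 98, 105, 115, 118, 128, 131]

Fragment lengths:
  1→9: 8 bp
  9→19: 10 bp
  19→23: 4 bp
  23→33: 10 bp
  33→37: 4 bp
  37→42: 5 bp
  42→55: 13 bp
  55→63: 8 bp
  63→68: 5 bp
  68→73: 5 bp
  73→80: 7 bp
  80→91: 11 bp
  91→98: 7 bp
  98→105: 7 bp
  105→115: 10 bp
  115→118: 3 bp
  118→128: 10 bp
  128→131: 3 bp
  131→1 (wrap): 136-131+1 = 6 bp

[3,3,4,4,5,5,5,6,7,7,7,8,8,10,10,10,10,11,13]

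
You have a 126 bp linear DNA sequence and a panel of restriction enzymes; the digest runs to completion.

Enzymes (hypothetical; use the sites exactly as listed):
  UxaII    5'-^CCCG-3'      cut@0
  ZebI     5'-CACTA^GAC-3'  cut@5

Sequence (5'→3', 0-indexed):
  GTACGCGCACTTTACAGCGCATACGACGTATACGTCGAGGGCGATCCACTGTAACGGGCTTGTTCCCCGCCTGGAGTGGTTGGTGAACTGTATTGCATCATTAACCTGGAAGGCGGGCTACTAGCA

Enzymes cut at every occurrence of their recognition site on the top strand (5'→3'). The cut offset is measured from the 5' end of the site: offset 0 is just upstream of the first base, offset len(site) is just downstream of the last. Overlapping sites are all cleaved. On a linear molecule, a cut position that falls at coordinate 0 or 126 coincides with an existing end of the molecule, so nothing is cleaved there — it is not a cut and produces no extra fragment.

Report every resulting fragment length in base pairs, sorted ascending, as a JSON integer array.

Per-enzyme occurrences:
  UxaII CCCG/0: at [65] ⇒ [65]
  ZebI (CACTAGAC, off=5): no sites

All cut coordinates (distinct, sorted): [65]

Fragment lengths:
  [0,65): 65 bp
  [65,126): 61 bp

[61,65]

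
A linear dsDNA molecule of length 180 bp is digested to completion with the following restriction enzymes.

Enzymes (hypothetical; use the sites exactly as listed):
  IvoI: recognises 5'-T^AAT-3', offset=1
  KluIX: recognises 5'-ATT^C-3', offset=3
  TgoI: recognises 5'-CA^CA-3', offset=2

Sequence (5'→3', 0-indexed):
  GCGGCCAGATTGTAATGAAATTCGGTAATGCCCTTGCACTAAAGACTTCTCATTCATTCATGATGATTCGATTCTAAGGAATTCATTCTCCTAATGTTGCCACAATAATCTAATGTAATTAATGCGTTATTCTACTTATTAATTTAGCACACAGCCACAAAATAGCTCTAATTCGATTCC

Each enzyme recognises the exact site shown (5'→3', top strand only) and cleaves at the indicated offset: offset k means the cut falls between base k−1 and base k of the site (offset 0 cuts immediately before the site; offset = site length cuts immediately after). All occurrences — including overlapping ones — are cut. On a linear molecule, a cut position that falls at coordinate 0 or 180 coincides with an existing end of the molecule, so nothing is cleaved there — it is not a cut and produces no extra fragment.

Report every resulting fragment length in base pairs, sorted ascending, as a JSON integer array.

Per-enzyme occurrences:
  IvoI (TAAT, off=1): starts [12, 25, 91, 105, 110, 115, 119, 139, 168] → cuts [13, 26, 92, 106, 111, 116, 120, 140, 169]
  KluIX (ATTC, off=3): starts [19, 51, 55, 65, 70, 80, 84, 128, 170, 175] → cuts [22, 54, 58, 68, 73, 83, 87, 131, 173, 178]
  TgoI (CACA, off=2): starts [100, 147, 149, 155] → cuts [102, 149, 151, 157]

All cut coordinates (distinct, sorted): [13, 22, 26, 54, 58, 68, 73, 83, 87, 92, 102, 106, 111, 116, 120, 131, 140, 149, 151, 157, 169, 173, 178]

Fragments:
  [0,13): 13 bp
  [13,22): 9 bp
  [22,26): 4 bp
  [26,54): 28 bp
  [54,58): 4 bp
  [58,68): 10 bp
  [68,73): 5 bp
  [73,83): 10 bp
  [83,87): 4 bp
  [87,92): 5 bp
  [92,102): 10 bp
  [102,106): 4 bp
  [106,111): 5 bp
  [111,116): 5 bp
  [116,120): 4 bp
  [120,131): 11 bp
  [131,140): 9 bp
  [140,149): 9 bp
  [149,151): 2 bp
  [151,157): 6 bp
  [157,169): 12 bp
  [169,173): 4 bp
  [173,178): 5 bp
  [178,180): 2 bp

[2,2,4,4,4,4,4,4,5,5,5,5,5,6,9,9,9,10,10,10,11,12,13,28]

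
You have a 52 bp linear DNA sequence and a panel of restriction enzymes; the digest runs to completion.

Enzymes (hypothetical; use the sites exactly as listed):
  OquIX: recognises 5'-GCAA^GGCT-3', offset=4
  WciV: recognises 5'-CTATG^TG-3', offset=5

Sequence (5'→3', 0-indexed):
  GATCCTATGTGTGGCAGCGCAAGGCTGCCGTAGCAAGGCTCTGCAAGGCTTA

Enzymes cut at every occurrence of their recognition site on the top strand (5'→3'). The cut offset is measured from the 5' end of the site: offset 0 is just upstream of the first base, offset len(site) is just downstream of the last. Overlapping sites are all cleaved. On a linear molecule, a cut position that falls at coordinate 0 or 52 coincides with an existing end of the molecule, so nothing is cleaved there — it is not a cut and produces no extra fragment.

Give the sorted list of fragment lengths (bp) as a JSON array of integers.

[6,9,10,13,14]

Scan for sites:
  OquIX (GCAAGGCT, off=4): starts [18, 32, 42] → cuts [22, 36, 46]
  WciV (CTATGTG, off=5): starts [4] → cuts [9]

Pooled cuts: [9, 22, 36, 46]

Fragments:
  [0,9): 9 bp
  [9,22): 13 bp
  [22,36): 14 bp
  [36,46): 10 bp
  [46,52): 6 bp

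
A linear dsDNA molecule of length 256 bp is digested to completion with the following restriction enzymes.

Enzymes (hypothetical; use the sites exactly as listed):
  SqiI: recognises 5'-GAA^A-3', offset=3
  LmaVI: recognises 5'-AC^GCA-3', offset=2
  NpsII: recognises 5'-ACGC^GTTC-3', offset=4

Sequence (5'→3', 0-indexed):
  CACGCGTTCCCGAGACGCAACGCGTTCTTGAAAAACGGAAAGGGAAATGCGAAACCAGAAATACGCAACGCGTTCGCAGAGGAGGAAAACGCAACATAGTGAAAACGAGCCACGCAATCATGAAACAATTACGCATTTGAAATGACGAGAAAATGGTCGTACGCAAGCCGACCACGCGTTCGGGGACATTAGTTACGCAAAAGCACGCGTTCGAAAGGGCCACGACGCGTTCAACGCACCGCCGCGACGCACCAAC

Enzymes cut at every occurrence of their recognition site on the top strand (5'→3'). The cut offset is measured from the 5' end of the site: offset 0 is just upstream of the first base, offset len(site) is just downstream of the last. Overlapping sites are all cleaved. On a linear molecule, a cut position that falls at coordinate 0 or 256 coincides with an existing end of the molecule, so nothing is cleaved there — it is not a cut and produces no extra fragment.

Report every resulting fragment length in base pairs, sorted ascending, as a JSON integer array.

Site scan:
  SqiI GAAA/3: at [29, 37, 43, 50, 57, 84, 100, 121, 138, 148, 212] ⇒ [32, 40, 46, 53, 60, 87, 103, 124, 141, 151, 215]
  LmaVI ACGCA/2: at [14, 62, 88, 111, 130, 160, 194, 233, 246] ⇒ [16, 64, 90, 113, 132, 162, 196, 235, 248]
  NpsII ACGCGTTC/4: at [1, 19, 67, 173, 204, 224] ⇒ [5, 23, 71, 177, 208, 228]

Pooled cuts: [5, 16, 23, 32, 40, 46, 53, 60, 64, 71, 87, 90, 103, 113, 124, 132, 141, 151, 162, 177, 196, 208, 215, 228, 235, 248]

Fragments:
  [0,5): 5 bp
  [5,16): 11 bp
  [16,23): 7 bp
  [23,32): 9 bp
  [32,40): 8 bp
  [40,46): 6 bp
  [46,53): 7 bp
  [53,60): 7 bp
  [60,64): 4 bp
  [64,71): 7 bp
  [71,87): 16 bp
  [87,90): 3 bp
  [90,103): 13 bp
  [103,113): 10 bp
  [113,124): 11 bp
  [124,132): 8 bp
  [132,141): 9 bp
  [141,151): 10 bp
  [151,162): 11 bp
  [162,177): 15 bp
  [177,196): 19 bp
  [196,208): 12 bp
  [208,215): 7 bp
  [215,228): 13 bp
  [228,235): 7 bp
  [235,248): 13 bp
  [248,256): 8 bp

[3,4,5,6,7,7,7,7,7,7,8,8,8,9,9,10,10,11,11,11,12,13,13,13,15,16,19]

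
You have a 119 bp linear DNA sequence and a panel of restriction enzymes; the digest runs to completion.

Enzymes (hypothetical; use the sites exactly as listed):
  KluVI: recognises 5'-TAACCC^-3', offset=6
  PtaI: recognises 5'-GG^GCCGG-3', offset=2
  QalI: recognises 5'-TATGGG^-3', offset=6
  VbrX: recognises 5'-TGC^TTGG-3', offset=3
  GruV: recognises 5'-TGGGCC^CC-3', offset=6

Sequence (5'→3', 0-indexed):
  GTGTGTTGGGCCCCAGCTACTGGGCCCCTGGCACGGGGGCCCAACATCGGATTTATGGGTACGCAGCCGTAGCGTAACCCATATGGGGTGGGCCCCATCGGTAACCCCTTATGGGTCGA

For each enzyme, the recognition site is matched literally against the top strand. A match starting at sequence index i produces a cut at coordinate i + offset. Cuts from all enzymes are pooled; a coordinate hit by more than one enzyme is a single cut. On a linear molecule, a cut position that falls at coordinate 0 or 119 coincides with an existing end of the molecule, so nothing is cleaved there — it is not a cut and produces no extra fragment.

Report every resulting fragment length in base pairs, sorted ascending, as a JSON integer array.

Site scan:
  KluVI TAACCC/6: at [74, 101] ⇒ [80, 107]
  PtaI (GGGCCGG, off=2): no sites
  QalI TATGGG/6: at [53, 81, 109] ⇒ [59, 87, 115]
  VbrX (TGCTTGG, off=3): no sites
  GruV TGGGCCCC/6: at [6, 20, 88] ⇒ [12, 26, 94]

All cut coordinates (distinct, sorted): [12, 26, 59, 80, 87, 94, 107, 115]

Fragments:
  [0,12): 12 bp
  [12,26): 14 bp
  [26,59): 33 bp
  [59,80): 21 bp
  [80,87): 7 bp
  [87,94): 7 bp
  [94,107): 13 bp
  [107,115): 8 bp
  [115,119): 4 bp

[4,7,7,8,12,13,14,21,33]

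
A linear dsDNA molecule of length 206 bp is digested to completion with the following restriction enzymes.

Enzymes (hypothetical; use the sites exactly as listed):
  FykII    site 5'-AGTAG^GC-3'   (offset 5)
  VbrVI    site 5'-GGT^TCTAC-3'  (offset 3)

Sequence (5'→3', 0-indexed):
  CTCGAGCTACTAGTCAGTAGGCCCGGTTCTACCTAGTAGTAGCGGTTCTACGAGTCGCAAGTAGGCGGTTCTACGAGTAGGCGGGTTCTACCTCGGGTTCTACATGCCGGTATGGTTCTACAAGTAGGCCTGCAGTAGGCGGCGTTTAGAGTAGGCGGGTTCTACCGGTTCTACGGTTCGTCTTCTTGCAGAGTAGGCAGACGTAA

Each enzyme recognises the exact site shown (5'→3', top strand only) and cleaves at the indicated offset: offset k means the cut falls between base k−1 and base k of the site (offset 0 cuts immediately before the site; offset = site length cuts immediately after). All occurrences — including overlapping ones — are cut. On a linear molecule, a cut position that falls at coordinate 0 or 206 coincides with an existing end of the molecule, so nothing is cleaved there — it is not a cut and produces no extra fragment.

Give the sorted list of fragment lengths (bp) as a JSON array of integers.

Per-enzyme occurrences:
  FykII AGTAGGC/5: at [15, 59, 75, 122, 133, 149, 191] ⇒ [20, 64, 80, 127, 138, 154, 196]
  VbrVI GGTTCTAC/3: at [24, 43, 66, 83, 95, 113, 157, 166] ⇒ [27, 46, 69, 86, 98, 116, 160, 169]

All cut coordinates (distinct, sorted): [20, 27, 46, 64, 69, 80, 86, 98, 116, 127, 138, 154, 160, 169, 196]

Fragment lengths:
  [0,20): 20 bp
  [20,27): 7 bp
  [27,46): 19 bp
  [46,64): 18 bp
  [64,69): 5 bp
  [69,80): 11 bp
  [80,86): 6 bp
  [86,98): 12 bp
  [98,116): 18 bp
  [116,127): 11 bp
  [127,138): 11 bp
  [138,154): 16 bp
  [154,160): 6 bp
  [160,169): 9 bp
  [169,196): 27 bp
  [196,206): 10 bp

[5,6,6,7,9,10,11,11,11,12,16,18,18,19,20,27]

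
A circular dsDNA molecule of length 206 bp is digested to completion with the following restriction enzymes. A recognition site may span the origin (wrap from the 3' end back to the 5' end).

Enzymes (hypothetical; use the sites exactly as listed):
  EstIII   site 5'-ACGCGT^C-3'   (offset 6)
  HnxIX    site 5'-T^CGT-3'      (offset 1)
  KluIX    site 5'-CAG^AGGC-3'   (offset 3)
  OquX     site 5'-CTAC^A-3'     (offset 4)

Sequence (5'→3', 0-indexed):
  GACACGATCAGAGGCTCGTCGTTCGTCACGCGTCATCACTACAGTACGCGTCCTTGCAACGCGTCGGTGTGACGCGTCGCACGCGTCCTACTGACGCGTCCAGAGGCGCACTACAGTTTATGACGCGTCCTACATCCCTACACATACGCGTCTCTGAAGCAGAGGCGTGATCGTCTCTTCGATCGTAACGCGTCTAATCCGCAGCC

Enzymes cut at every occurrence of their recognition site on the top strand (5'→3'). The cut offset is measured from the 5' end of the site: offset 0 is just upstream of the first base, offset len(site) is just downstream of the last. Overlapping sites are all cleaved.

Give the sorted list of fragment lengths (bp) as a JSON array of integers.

Scan for sites:
  EstIII ACGCGTC/6: at [27, 45, 58, 71, 80, 93, 122, 145, 187] ⇒ [33, 51, 64, 77, 86, 99, 128, 151, 193]
  HnxIX TCGT/1: at [15, 18, 22, 170, 182] ⇒ [16, 19, 23, 171, 183]
  KluIX CAGAGGC/3: at [8, 100, 159] ⇒ [11, 103, 162]
  OquX CTACA/4: at [38, 110, 129, 137] ⇒ [42, 114, 133, 141]

All cut coordinates (distinct, sorted): [11, 16, 19, 23, 33, 42, 51, 64, 77, 86, 99, 103, 114, 128, 133, 141, 151, 162, 171, 183, 193]

Fragment lengths:
  11→16: 5 bp
  16→19: 3 bp
  19→23: 4 bp
  23→33: 10 bp
  33→42: 9 bp
  42→51: 9 bp
  51→64: 13 bp
  64→77: 13 bp
  77→86: 9 bp
  86→99: 13 bp
  99→103: 4 bp
  103→114: 11 bp
  114→128: 14 bp
  128→133: 5 bp
  133→141: 8 bp
  141→151: 10 bp
  151→162: 11 bp
  162→171: 9 bp
  171→183: 12 bp
  183→193: 10 bp
  193→11 (wrap): 206-193+11 = 24 bp

[3,4,4,5,5,8,9,9,9,9,10,10,10,11,11,12,13,13,13,14,24]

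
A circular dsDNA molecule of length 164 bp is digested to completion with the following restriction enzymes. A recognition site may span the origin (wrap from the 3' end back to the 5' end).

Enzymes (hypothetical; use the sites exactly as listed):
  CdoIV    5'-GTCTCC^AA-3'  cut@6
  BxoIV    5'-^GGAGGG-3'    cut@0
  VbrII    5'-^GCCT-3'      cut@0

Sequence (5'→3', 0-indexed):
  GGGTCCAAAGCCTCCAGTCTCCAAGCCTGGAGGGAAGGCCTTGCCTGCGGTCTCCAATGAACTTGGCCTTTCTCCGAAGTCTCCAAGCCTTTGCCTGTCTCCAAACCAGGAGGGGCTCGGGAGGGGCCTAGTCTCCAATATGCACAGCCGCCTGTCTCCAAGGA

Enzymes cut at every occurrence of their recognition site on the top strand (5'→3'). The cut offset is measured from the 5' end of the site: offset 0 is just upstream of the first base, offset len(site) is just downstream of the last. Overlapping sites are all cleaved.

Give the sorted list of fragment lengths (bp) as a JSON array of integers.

Per-enzyme occurrences:
  CdoIV GTCTCCAA/6: at [16, 49, 78, 96, 130, 153] ⇒ [22, 55, 84, 102, 136, 159]
  BxoIV GGAGGG/0: at [28, 108, 119, 161] ⇒ [28, 108, 119, 161]
  VbrII GCCT/0: at [9, 24, 37, 42, 65, 86, 92, 125, 149] ⇒ [9, 24, 37, 42, 65, 86, 92, 125, 149]

Pooled cuts: [9, 22, 24, 28, 37, 42, 55, 65, 84, 86, 92, 102, 108, 119, 125, 136, 149, 159, 161]

Fragments:
  9→22: 13 bp
  22→24: 2 bp
  24→28: 4 bp
  28→37: 9 bp
  37→42: 5 bp
  42→55: 13 bp
  55→65: 10 bp
  65→84: 19 bp
  84→86: 2 bp
  86→92: 6 bp
  92→102: 10 bp
  102→108: 6 bp
  108→119: 11 bp
  119→125: 6 bp
  125→136: 11 bp
  136→149: 13 bp
  149→159: 10 bp
  159→161: 2 bp
  161→9 (wrap): 164-161+9 = 12 bp

[2,2,2,4,5,6,6,6,9,10,10,10,11,11,12,13,13,13,19]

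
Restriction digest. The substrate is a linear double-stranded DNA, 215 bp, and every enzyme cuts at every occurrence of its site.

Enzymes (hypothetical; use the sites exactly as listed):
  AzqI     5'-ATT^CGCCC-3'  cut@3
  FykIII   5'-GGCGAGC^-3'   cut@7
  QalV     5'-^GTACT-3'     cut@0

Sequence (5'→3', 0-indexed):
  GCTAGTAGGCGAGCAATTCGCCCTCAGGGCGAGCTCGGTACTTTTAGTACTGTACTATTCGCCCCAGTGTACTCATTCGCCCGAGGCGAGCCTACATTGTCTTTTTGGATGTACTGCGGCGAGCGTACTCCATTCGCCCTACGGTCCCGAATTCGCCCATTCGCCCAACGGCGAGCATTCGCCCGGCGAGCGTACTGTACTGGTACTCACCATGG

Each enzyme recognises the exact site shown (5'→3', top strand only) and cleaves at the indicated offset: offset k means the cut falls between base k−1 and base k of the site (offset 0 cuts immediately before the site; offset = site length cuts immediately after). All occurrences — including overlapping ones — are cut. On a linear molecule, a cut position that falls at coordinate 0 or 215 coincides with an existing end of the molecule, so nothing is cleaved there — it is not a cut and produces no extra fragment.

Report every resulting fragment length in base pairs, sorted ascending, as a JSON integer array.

[3,3,4,5,5,6,8,8,9,9,9,10,12,13,14,14,14,15,16,19,19]

Scan for sites:
  AzqI (ATTCGCCC, off=3): starts [15, 56, 74, 131, 150, 158, 176] → cuts [18, 59, 77, 134, 153, 161, 179]
  FykIII (GGCGAGC, off=7): starts [7, 27, 84, 117, 169, 184] → cuts [14, 34, 91, 124, 176, 191]
  QalV (GTACT, off=0): starts [37, 46, 51, 68, 110, 124, 191, 196, 202] → cuts [37, 46, 51, 68, 110, 124, 191, 196, 202]

All cut coordinates (distinct, sorted): [14, 18, 34, 37, 46, 51, 59, 68, 77, 91, 110, 124, 134, 153, 161, 176, 179, 191, 196, 202]

Fragments:
  [0,14): 14 bp
  [14,18): 4 bp
  [18,34): 16 bp
  [34,37): 3 bp
  [37,46): 9 bp
  [46,51): 5 bp
  [51,59): 8 bp
  [59,68): 9 bp
  [68,77): 9 bp
  [77,91): 14 bp
  [91,110): 19 bp
  [110,124): 14 bp
  [124,134): 10 bp
  [134,153): 19 bp
  [153,161): 8 bp
  [161,176): 15 bp
  [176,179): 3 bp
  [179,191): 12 bp
  [191,196): 5 bp
  [196,202): 6 bp
  [202,215): 13 bp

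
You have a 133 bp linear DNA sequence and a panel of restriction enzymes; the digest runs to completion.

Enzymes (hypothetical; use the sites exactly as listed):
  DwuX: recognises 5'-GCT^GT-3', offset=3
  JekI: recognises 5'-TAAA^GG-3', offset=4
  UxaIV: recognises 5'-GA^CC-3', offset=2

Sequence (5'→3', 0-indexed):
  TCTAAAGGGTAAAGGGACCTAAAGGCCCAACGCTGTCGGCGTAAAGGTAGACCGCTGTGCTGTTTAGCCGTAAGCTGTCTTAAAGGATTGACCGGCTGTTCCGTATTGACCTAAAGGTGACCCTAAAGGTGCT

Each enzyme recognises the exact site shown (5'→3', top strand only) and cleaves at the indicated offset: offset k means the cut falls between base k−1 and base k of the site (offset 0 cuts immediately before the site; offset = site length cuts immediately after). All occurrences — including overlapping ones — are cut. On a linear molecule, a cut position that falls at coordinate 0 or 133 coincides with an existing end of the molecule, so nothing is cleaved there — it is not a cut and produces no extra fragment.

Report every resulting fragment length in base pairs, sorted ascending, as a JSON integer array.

Per-enzyme occurrences:
  DwuX (GCTGT, off=3): starts [31, 53, 58, 73, 94] → cuts [34, 56, 61, 76, 97]
  JekI (TAAAGG, off=4): starts [2, 9, 19, 41, 80, 111, 123] → cuts [6, 13, 23, 45, 84, 115, 127]
  UxaIV (GACC, off=2): starts [15, 49, 89, 107, 118] → cuts [17, 51, 91, 109, 120]

All cut coordinates (distinct, sorted): [6, 13, 17, 23, 34, 45, 51, 56, 61, 76, 84, 91, 97, 109, 115, 120, 127]

Fragments:
  [0,6): 6 bp
  [6,13): 7 bp
  [13,17): 4 bp
  [17,23): 6 bp
  [23,34): 11 bp
  [34,45): 11 bp
  [45,51): 6 bp
  [51,56): 5 bp
  [56,61): 5 bp
  [61,76): 15 bp
  [76,84): 8 bp
  [84,91): 7 bp
  [91,97): 6 bp
  [97,109): 12 bp
  [109,115): 6 bp
  [115,120): 5 bp
  [120,127): 7 bp
  [127,133): 6 bp

[4,5,5,5,6,6,6,6,6,6,7,7,7,8,11,11,12,15]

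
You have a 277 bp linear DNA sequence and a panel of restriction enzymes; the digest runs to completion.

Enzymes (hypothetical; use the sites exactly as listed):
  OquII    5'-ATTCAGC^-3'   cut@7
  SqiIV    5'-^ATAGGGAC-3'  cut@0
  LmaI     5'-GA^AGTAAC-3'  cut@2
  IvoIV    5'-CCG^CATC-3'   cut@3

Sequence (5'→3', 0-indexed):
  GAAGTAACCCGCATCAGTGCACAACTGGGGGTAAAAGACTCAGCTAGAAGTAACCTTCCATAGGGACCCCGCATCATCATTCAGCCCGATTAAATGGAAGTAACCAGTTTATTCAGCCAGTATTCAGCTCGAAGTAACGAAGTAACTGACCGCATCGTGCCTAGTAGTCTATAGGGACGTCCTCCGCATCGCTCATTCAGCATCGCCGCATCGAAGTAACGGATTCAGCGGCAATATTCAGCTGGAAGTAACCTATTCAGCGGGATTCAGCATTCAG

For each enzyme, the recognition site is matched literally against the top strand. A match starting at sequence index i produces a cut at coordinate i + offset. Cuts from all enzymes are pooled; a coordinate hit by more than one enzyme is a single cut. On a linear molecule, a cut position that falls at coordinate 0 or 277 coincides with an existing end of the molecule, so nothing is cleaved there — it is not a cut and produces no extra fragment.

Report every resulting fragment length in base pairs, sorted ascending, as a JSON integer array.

[2,4,4,6,6,7,8,9,10,11,11,12,12,13,13,14,15,15,15,16,18,19,37]

Scan for sites:
  OquII (ATTCAGC, off=7): starts [78, 110, 121, 194, 222, 235, 254, 264] → cuts [85, 117, 128, 201, 229, 242, 261, 271]
  SqiIV (ATAGGGAC, off=0): starts [59, 170] → cuts [59, 170]
  LmaI (GAAGTAAC, off=2): starts [0, 46, 96, 130, 138, 212, 244] → cuts [2, 48, 98, 132, 140, 214, 246]
  IvoIV (CCGCATC, off=3): starts [8, 68, 149, 183, 205] → cuts [11, 71, 152, 186, 208]

All cut coordinates (distinct, sorted): [2, 11, 48, 59, 71, 85, 98, 117, 128, 132, 140, 152, 170, 186, 201, 208, 214, 229, 242, 246, 261, 271]

Fragments:
  [0,2): 2 bp
  [2,11): 9 bp
  [11,48): 37 bp
  [48,59): 11 bp
  [59,71): 12 bp
  [71,85): 14 bp
  [85,98): 13 bp
  [98,117): 19 bp
  [117,128): 11 bp
  [128,132): 4 bp
  [132,140): 8 bp
  [140,152): 12 bp
  [152,170): 18 bp
  [170,186): 16 bp
  [186,201): 15 bp
  [201,208): 7 bp
  [208,214): 6 bp
  [214,229): 15 bp
  [229,242): 13 bp
  [242,246): 4 bp
  [246,261): 15 bp
  [261,271): 10 bp
  [271,277): 6 bp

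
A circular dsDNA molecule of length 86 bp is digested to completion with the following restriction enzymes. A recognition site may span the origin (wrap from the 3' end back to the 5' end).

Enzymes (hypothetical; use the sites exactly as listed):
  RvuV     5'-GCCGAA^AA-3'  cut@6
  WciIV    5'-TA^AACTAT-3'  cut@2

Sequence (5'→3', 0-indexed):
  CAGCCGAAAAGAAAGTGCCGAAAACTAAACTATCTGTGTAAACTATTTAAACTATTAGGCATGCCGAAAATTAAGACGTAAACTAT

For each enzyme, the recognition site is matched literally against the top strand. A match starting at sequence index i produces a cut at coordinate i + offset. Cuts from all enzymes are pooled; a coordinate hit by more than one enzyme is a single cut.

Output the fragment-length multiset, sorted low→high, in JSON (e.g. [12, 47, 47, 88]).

[5,9,12,13,14,14,19]

Per-enzyme occurrences:
  RvuV (GCCGAAAA, off=6): starts [2, 16, 62] → cuts [8, 22, 68]
  WciIV (TAAACTAT, off=2): starts [25, 38, 47, 78] → cuts [27, 40, 49, 80]

Pooled cuts: [8, 22, 27, 40, 49, 68, 80]

Fragments:
  8→22: 14 bp
  22→27: 5 bp
  27→40: 13 bp
  40→49: 9 bp
  49→68: 19 bp
  68→80: 12 bp
  80→8 (wrap): 86-80+8 = 14 bp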